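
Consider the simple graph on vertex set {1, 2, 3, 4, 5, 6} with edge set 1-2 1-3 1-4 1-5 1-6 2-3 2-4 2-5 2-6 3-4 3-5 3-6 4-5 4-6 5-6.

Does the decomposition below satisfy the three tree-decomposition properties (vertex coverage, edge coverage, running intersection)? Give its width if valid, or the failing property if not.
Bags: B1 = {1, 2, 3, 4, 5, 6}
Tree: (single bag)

Checking the three conditions: (i) the bags cover all of {1, 2, 3, 4, 5, 6}; (ii) for each edge, some bag contains both endpoints; (iii) the bags containing any fixed vertex form a subtree. All hold, so the decomposition is valid with width 6 − 1 = 5.

Yes; width 5.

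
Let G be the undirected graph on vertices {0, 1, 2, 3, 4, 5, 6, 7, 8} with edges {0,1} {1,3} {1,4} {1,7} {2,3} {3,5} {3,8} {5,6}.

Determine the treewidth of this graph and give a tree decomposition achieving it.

Treewidth 1.
One such decomposition:
Bags: B1 = {1, 3}  B2 = {1, 4}  B3 = {3, 8}  B4 = {1, 7}  B5 = {3, 5}  B6 = {2, 3}  B7 = {5, 6}  B8 = {0, 1}
Tree: B1–B2, B1–B3, B2–B4, B1–B5, B3–B6, B5–B7, B2–B8

The largest bag has 2 vertices, giving width 1; this decomposition certifies tw(G) ≤ 1. Any graph with an edge has treewidth ≥ 1, and G has the edge 1–3. Hence tw(G) = 1 exactly.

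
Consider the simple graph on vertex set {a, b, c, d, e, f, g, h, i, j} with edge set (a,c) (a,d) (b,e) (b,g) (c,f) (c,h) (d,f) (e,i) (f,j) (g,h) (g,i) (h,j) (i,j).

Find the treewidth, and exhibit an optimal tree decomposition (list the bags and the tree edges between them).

Treewidth 2.
One such decomposition:
Bags: B1 = {b, e, i}  B2 = {b, g, i}  B3 = {g, i, j}  B4 = {g, h, j}  B5 = {f, h, j}  B6 = {c, f, h}  B7 = {c, d, f}  B8 = {a, c, d}
Tree: B1–B2, B2–B3, B3–B4, B4–B5, B5–B6, B6–B7, B7–B8

Every bag has size at most 3, so the width is 3 − 1 = 2 and tw(G) ≤ 2. Since e–b–g–i–e is a cycle in G, G is not acyclic. Forests are exactly the graphs of treewidth ≤ 1, so tw(G) ≥ 2. Therefore the treewidth is 2.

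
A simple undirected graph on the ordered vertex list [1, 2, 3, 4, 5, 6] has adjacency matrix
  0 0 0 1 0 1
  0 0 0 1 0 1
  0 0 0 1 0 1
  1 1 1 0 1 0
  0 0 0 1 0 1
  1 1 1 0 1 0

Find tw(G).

A width-2 tree decomposition is:
Bags: B1 = {3, 4, 6}  B2 = {1, 4, 6}  B3 = {4, 5, 6}  B4 = {2, 4, 6}
Tree: B1–B2, B2–B3, B3–B4
Each bag holds 3 vertices, so the decomposition has width 2, which upper-bounds the treewidth. For the lower bound, G contains the cycle 4–3–6–1–4, so G is not a forest; only forests have treewidth ≤ 1, hence tw(G) ≥ 2. The upper and lower bounds meet at 2, so that is the treewidth.

2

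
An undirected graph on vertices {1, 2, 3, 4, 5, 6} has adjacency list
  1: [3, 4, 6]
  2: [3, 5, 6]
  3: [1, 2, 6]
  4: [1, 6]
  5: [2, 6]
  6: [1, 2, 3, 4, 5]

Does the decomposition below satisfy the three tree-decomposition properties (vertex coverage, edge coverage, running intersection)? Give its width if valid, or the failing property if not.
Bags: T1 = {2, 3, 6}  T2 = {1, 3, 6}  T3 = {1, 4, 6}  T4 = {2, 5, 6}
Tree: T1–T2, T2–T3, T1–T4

Every vertex of G appears in some bag (union = {1, 2, 3, 4, 5, 6}); every edge is covered by a bag; and for each vertex v the set of bags containing v is connected in the bag tree. The decomposition is therefore valid. The largest bag has 3 vertices, so the width is 2.

Yes; width 2.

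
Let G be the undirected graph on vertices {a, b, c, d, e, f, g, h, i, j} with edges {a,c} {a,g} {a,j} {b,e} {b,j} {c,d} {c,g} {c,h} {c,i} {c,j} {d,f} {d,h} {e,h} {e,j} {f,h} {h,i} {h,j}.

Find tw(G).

A width-2 tree decomposition is:
Bags: B1 = {c, h, j}  B2 = {c, d, h}  B3 = {c, h, i}  B4 = {e, h, j}  B5 = {d, f, h}  B6 = {a, c, j}  B7 = {a, c, g}  B8 = {b, e, j}
Tree: B1–B2, B1–B3, B1–B4, B2–B5, B1–B6, B6–B7, B4–B8
Every bag has size at most 3, so the width is 3 − 1 = 2 and tw(G) ≤ 2. On the other hand G contains the 3-clique {a, c, g}. A clique must lie in a single bag of any decomposition, so no decomposition can have width below 2. The upper and lower bounds meet at 2, so that is the treewidth.

2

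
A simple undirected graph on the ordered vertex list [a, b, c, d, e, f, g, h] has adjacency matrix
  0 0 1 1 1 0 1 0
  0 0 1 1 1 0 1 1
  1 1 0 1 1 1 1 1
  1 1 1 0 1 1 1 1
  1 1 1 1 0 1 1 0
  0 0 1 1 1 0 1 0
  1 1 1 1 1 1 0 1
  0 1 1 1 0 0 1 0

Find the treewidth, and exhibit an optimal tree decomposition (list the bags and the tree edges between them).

Treewidth 4.
One such decomposition:
Bags: B1 = {b, c, d, e, g}  B2 = {b, c, d, g, h}  B3 = {a, c, d, e, g}  B4 = {c, d, e, f, g}
Tree: B1–B2, B1–B3, B1–B4

Each bag holds 5 vertices, so the decomposition has width 4, which upper-bounds the treewidth. Conversely, {c, d, e, f, g} is a clique of size 5, and the vertices of any clique must share a bag in every tree decomposition; so some bag has ≥ 5 vertices and tw(G) ≥ 4. The upper and lower bounds meet at 4, so that is the treewidth.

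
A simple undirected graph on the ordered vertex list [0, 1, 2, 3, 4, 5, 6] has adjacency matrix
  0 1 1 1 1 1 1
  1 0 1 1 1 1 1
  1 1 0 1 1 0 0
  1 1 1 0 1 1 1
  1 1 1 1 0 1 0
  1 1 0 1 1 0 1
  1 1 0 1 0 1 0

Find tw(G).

A width-4 tree decomposition is:
Bags: B1 = {0, 1, 3, 5, 6}  B2 = {0, 1, 3, 4, 5}  B3 = {0, 1, 2, 3, 4}
Tree: B1–B2, B2–B3
Every bag has size at most 5, so the width is 5 − 1 = 4 and tw(G) ≤ 4. For the lower bound, the 5 vertices {0, 1, 2, 3, 4} are pairwise adjacent, and any tree decomposition puts a clique entirely inside one bag — forcing width ≥ 4. Combining the bounds, tw(G) = 4.

4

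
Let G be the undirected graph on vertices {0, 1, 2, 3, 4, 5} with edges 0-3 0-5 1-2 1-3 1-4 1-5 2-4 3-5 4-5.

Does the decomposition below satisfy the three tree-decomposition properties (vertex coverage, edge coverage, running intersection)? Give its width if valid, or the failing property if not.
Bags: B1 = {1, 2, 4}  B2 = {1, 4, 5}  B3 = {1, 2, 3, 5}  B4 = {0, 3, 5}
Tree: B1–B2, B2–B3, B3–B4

No — bags containing vertex 2 are not connected in the tree.

A tree decomposition must satisfy three properties: every vertex lies in some bag; for every edge, both endpoints lie together in some bag; and for every vertex, the bags containing it form a connected subtree. Here bags containing vertex 2 are not connected in the tree, so the decomposition is invalid.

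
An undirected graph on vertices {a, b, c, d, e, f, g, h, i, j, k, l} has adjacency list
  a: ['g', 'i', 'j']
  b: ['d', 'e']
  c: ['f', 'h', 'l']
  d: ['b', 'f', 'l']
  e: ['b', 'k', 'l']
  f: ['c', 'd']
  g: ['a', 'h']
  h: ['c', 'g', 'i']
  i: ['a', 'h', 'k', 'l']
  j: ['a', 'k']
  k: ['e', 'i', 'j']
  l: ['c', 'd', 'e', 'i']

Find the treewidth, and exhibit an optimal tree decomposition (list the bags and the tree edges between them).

Each bag holds 4 vertices, so the decomposition has width 3, which upper-bounds the treewidth. For the lower bound: the 4 vertex sets {b,d,f}, {e}, {l}, {c,h,i,k} are disjoint, each induces a connected subgraph, and every pair is joined by at least one edge of G. Contracting each set to a single vertex therefore yields K_{4} as a minor, and since treewidth is minor-monotone, tw(G) ≥ tw(K_{4}) = 3. Combining the bounds, tw(G) = 3.

Treewidth 3.
One such decomposition:
Bags: B1 = {b, d, e, f}  B2 = {d, e, f, l}  B3 = {c, e, f, l}  B4 = {c, e, k, l}  B5 = {c, i, k, l}  B6 = {c, h, i, k}  B7 = {h, i, j, k}  B8 = {a, h, i, j}  B9 = {a, g, h, j}
Tree: B1–B2, B2–B3, B3–B4, B4–B5, B5–B6, B6–B7, B7–B8, B8–B9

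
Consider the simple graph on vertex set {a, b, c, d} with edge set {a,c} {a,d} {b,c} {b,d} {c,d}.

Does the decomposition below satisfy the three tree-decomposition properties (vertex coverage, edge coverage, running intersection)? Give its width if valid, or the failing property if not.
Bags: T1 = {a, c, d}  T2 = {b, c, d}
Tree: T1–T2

Vertex coverage: the bags together contain {a, b, c, d}, the full vertex set. Edge coverage: each edge of G has both endpoints in at least one bag. Running intersection: for every vertex, the bags containing it form a connected subtree. All three properties hold, so this is a valid tree decomposition of width max|bag| − 1 = 2, and hence tw(G) ≤ 2.

Yes; width 2.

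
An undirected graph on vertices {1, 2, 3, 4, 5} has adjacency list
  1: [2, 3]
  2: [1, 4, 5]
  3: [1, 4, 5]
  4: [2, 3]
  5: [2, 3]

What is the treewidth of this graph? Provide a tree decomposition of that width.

Every bag has size at most 3, so the width is 3 − 1 = 2 and tw(G) ≤ 2. For the lower bound, G contains the cycle 5–3–1–2–5, so G is not a forest; only forests have treewidth ≤ 1, hence tw(G) ≥ 2. Hence tw(G) = 2 exactly.

Treewidth 2.
Bags: B1 = {2, 3, 5}  B2 = {1, 2, 3}  B3 = {2, 3, 4}
Tree: B1–B2, B2–B3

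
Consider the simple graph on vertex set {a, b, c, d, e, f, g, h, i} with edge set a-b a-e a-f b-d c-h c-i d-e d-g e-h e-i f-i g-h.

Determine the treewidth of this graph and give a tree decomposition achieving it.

Treewidth 3.
One optimal decomposition is:
Bags: B1 = {a, b, f, i}  B2 = {a, b, e, i}  B3 = {b, d, e, i}  B4 = {c, d, e, i}  B5 = {c, d, e, h}  B6 = {c, d, g, h}
Tree: B1–B2, B2–B3, B3–B4, B4–B5, B5–B6

Every bag has size at most 4, so the width is 4 − 1 = 3 and tw(G) ≤ 3. For the lower bound: the 4 vertex sets {a,b,f}, {i}, {e}, {c,d,g,h} are disjoint, each induces a connected subgraph, and every pair is joined by at least one edge of G. Contracting each set to a single vertex therefore yields K_{4} as a minor, and since treewidth is minor-monotone, tw(G) ≥ tw(K_{4}) = 3. Combining the bounds, tw(G) = 3.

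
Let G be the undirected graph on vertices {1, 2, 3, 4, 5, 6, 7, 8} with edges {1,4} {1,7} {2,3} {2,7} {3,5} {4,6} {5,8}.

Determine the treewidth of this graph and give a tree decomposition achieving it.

The largest bag has 2 vertices, giving width 1; this decomposition certifies tw(G) ≤ 1. Any graph with an edge has treewidth ≥ 1, and G has the edge 8–5. Therefore the treewidth is 1.

Treewidth 1.
Bags: B1 = {5, 8}  B2 = {3, 5}  B3 = {2, 3}  B4 = {2, 7}  B5 = {1, 7}  B6 = {1, 4}  B7 = {4, 6}
Tree: B1–B2, B2–B3, B3–B4, B4–B5, B5–B6, B6–B7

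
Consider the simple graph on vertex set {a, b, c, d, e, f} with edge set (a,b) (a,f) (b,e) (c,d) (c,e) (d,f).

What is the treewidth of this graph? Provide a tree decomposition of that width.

Treewidth 2.
Bags: B1 = {b, c, e}  B2 = {a, b, c}  B3 = {a, c, f}  B4 = {c, d, f}
Tree: B1–B2, B2–B3, B3–B4

Each bag holds 3 vertices, so the decomposition has width 2, which upper-bounds the treewidth. The edges c–e–b–a–f–d–c form a cycle, so G is not a tree and its treewidth is at least 2. Hence tw(G) = 2 exactly.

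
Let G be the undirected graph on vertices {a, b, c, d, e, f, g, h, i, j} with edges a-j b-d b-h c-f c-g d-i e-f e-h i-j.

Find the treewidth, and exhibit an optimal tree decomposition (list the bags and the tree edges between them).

Each bag holds 2 vertices, so the decomposition has width 1, which upper-bounds the treewidth. Since G has at least one edge (e.g. a–j), it is not an edgeless graph, so tw(G) ≥ 1. Hence tw(G) = 1 exactly.

Treewidth 1.
One such decomposition:
Bags: B1 = {a, j}  B2 = {i, j}  B3 = {d, i}  B4 = {b, d}  B5 = {b, h}  B6 = {e, h}  B7 = {e, f}  B8 = {c, f}  B9 = {c, g}
Tree: B1–B2, B2–B3, B3–B4, B4–B5, B5–B6, B6–B7, B7–B8, B8–B9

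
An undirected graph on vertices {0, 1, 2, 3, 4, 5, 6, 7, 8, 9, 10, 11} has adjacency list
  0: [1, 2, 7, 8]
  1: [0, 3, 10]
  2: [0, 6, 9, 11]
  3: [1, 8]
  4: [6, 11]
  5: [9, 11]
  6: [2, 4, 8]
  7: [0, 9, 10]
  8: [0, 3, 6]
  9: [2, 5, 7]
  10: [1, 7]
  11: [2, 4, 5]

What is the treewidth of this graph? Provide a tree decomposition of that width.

Treewidth 3.
One optimal decomposition is:
Bags: B1 = {1, 3, 7, 10}  B2 = {0, 1, 3, 7}  B3 = {0, 3, 7, 8}  B4 = {0, 7, 8, 9}  B5 = {0, 2, 8, 9}  B6 = {2, 6, 8, 9}  B7 = {2, 5, 6, 9}  B8 = {2, 5, 6, 11}  B9 = {4, 5, 6, 11}
Tree: B1–B2, B2–B3, B3–B4, B4–B5, B5–B6, B6–B7, B7–B8, B8–B9

The largest bag has 4 vertices, giving width 3; this decomposition certifies tw(G) ≤ 3. For the lower bound: the 4 vertex sets {1,3,10}, {7}, {0}, {2,6,8,9} are disjoint, each induces a connected subgraph, and every pair is joined by at least one edge of G. Contracting each set to a single vertex therefore yields K_{4} as a minor, and since treewidth is minor-monotone, tw(G) ≥ tw(K_{4}) = 3. Combining the bounds, tw(G) = 3.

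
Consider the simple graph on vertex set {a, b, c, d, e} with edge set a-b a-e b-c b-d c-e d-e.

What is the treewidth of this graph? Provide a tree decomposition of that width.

Treewidth 2.
One optimal decomposition is:
Bags: B1 = {b, d, e}  B2 = {a, b, e}  B3 = {b, c, e}
Tree: B1–B2, B2–B3

The largest bag has 3 vertices, giving width 2; this decomposition certifies tw(G) ≤ 2. For the lower bound, G contains the cycle d–e–a–b–d, so G is not a forest; only forests have treewidth ≤ 1, hence tw(G) ≥ 2. The upper and lower bounds meet at 2, so that is the treewidth.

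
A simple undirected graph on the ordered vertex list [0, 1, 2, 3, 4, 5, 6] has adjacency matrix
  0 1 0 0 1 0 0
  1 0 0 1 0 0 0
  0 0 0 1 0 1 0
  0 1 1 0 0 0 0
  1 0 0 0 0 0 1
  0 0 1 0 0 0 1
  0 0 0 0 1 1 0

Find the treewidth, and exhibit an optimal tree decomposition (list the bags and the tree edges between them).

Treewidth 2.
One such decomposition:
Bags: B1 = {0, 4, 6}  B2 = {0, 1, 6}  B3 = {1, 3, 6}  B4 = {2, 3, 6}  B5 = {2, 5, 6}
Tree: B1–B2, B2–B3, B3–B4, B4–B5

The largest bag has 3 vertices, giving width 2; this decomposition certifies tw(G) ≤ 2. The edges 6–4–0–1–3–2–5–6 form a cycle, so G is not a tree and its treewidth is at least 2. Hence tw(G) = 2 exactly.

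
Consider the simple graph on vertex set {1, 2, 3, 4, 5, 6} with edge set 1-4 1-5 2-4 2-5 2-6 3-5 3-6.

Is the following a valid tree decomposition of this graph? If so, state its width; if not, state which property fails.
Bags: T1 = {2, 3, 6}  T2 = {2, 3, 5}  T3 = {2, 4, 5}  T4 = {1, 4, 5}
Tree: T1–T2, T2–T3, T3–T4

Yes; width 2.

Every vertex of G appears in some bag (union = {1, 2, 3, 4, 5, 6}); every edge is covered by a bag; and for each vertex v the set of bags containing v is connected in the bag tree. The decomposition is therefore valid. The largest bag has 3 vertices, so the width is 2.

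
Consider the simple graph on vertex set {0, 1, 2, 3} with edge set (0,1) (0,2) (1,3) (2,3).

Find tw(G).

A width-2 tree decomposition is:
Bags: B1 = {0, 2, 3}  B2 = {0, 1, 3}
Tree: B1–B2
Every bag has size at most 3, so the width is 3 − 1 = 2 and tw(G) ≤ 2. For the lower bound, G contains the cycle 3–2–0–1–3, so G is not a forest; only forests have treewidth ≤ 1, hence tw(G) ≥ 2. Combining the bounds, tw(G) = 2.

2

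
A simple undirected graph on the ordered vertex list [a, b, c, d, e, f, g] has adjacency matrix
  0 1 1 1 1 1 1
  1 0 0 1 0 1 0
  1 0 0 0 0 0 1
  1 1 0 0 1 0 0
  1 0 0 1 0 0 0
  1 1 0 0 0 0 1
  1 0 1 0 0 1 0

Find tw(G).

2

A width-2 tree decomposition is:
Bags: B1 = {a, c, g}  B2 = {a, f, g}  B3 = {a, b, f}  B4 = {a, b, d}  B5 = {a, d, e}
Tree: B1–B2, B2–B3, B3–B4, B4–B5
Every bag has size at most 3, so the width is 3 − 1 = 2 and tw(G) ≤ 2. Conversely, {a, d, e} is a clique of size 3, and the vertices of any clique must share a bag in every tree decomposition; so some bag has ≥ 3 vertices and tw(G) ≥ 2. Therefore the treewidth is 2.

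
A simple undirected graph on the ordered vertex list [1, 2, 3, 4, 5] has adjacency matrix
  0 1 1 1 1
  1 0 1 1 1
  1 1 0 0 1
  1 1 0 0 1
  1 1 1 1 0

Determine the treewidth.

3

A width-3 tree decomposition is:
Bags: B1 = {1, 2, 4, 5}  B2 = {1, 2, 3, 5}
Tree: B1–B2
Each bag holds 4 vertices, so the decomposition has width 3, which upper-bounds the treewidth. On the other hand G contains the 4-clique {1, 2, 3, 5}. A clique must lie in a single bag of any decomposition, so no decomposition can have width below 3. Combining the bounds, tw(G) = 3.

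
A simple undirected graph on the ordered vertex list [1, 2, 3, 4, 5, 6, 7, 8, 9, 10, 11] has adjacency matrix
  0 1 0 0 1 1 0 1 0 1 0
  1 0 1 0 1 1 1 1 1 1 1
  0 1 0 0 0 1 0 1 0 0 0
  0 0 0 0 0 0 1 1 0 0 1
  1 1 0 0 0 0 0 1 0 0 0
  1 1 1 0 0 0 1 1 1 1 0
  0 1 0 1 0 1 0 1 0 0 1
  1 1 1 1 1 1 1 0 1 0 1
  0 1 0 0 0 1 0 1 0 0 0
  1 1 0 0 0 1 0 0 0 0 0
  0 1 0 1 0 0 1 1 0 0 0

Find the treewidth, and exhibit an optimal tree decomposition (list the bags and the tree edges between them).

Each bag holds 4 vertices, so the decomposition has width 3, which upper-bounds the treewidth. On the other hand G contains the 4-clique {2, 7, 8, 11}. A clique must lie in a single bag of any decomposition, so no decomposition can have width below 3. Combining the bounds, tw(G) = 3.

Treewidth 3.
One such decomposition:
Bags: B1 = {2, 6, 7, 8}  B2 = {1, 2, 6, 8}  B3 = {1, 2, 6, 10}  B4 = {2, 6, 8, 9}  B5 = {2, 7, 8, 11}  B6 = {2, 3, 6, 8}  B7 = {1, 2, 5, 8}  B8 = {4, 7, 8, 11}
Tree: B1–B2, B2–B3, B2–B4, B1–B5, B2–B6, B2–B7, B5–B8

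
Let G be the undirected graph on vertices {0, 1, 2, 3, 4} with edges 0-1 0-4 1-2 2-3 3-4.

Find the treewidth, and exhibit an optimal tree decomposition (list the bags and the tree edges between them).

Treewidth 2.
One optimal decomposition is:
Bags: B1 = {0, 3, 4}  B2 = {0, 1, 3}  B3 = {1, 2, 3}
Tree: B1–B2, B2–B3

Each bag holds 3 vertices, so the decomposition has width 2, which upper-bounds the treewidth. Since 3–4–0–1–2–3 is a cycle in G, G is not acyclic. Forests are exactly the graphs of treewidth ≤ 1, so tw(G) ≥ 2. The upper and lower bounds meet at 2, so that is the treewidth.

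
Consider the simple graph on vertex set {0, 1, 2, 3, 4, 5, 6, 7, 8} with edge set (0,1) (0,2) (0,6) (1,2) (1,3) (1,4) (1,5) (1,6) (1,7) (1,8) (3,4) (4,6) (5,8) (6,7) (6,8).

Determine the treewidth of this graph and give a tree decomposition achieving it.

The largest bag has 3 vertices, giving width 2; this decomposition certifies tw(G) ≤ 2. Conversely, {0, 1, 2} is a clique of size 3, and the vertices of any clique must share a bag in every tree decomposition; so some bag has ≥ 3 vertices and tw(G) ≥ 2. Therefore the treewidth is 2.

Treewidth 2.
Bags: B1 = {1, 5, 8}  B2 = {1, 6, 8}  B3 = {1, 4, 6}  B4 = {1, 6, 7}  B5 = {0, 1, 6}  B6 = {0, 1, 2}  B7 = {1, 3, 4}
Tree: B1–B2, B2–B3, B2–B4, B2–B5, B5–B6, B3–B7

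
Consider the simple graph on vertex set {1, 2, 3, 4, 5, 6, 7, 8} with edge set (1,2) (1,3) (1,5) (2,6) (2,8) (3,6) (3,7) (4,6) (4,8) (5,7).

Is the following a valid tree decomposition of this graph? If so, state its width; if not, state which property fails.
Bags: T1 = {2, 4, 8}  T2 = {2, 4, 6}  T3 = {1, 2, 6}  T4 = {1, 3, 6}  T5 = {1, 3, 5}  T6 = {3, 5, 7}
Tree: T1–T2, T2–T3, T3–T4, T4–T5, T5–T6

Every vertex of G appears in some bag (union = {1, 2, 3, 4, 5, 6, 7, 8}); every edge is covered by a bag; and for each vertex v the set of bags containing v is connected in the bag tree. The decomposition is therefore valid. The largest bag has 3 vertices, so the width is 2.

Yes; width 2.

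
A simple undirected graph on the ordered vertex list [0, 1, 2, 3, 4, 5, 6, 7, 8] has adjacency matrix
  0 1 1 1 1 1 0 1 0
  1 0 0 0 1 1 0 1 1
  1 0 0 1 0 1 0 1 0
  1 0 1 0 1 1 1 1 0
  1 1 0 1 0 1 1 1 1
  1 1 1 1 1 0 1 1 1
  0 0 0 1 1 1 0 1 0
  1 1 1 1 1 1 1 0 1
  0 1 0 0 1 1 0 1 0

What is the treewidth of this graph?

A width-4 tree decomposition is:
Bags: B1 = {1, 4, 5, 7, 8}  B2 = {0, 1, 4, 5, 7}  B3 = {0, 3, 4, 5, 7}  B4 = {3, 4, 5, 6, 7}  B5 = {0, 2, 3, 5, 7}
Tree: B1–B2, B2–B3, B3–B4, B3–B5
Each bag holds 5 vertices, so the decomposition has width 4, which upper-bounds the treewidth. For the lower bound, the 5 vertices {0, 2, 3, 5, 7} are pairwise adjacent, and any tree decomposition puts a clique entirely inside one bag — forcing width ≥ 4. Therefore the treewidth is 4.

4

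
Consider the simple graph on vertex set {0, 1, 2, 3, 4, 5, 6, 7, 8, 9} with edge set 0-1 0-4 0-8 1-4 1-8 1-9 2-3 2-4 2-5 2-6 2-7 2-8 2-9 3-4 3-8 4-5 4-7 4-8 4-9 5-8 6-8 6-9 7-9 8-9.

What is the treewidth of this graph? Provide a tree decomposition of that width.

Treewidth 3.
Bags: B1 = {0, 1, 4, 8}  B2 = {1, 4, 8, 9}  B3 = {2, 4, 8, 9}  B4 = {2, 6, 8, 9}  B5 = {2, 4, 5, 8}  B6 = {2, 3, 4, 8}  B7 = {2, 4, 7, 9}
Tree: B1–B2, B2–B3, B3–B4, B3–B5, B5–B6, B3–B7

Every bag has size at most 4, so the width is 4 − 1 = 3 and tw(G) ≤ 3. On the other hand G contains the 4-clique {0, 1, 4, 8}. A clique must lie in a single bag of any decomposition, so no decomposition can have width below 3. Combining the bounds, tw(G) = 3.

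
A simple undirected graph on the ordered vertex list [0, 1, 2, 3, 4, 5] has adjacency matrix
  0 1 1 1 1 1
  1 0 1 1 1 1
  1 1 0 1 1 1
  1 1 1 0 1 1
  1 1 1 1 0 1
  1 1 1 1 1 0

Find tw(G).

5

A width-5 tree decomposition is:
Bags: B1 = {0, 1, 2, 3, 4, 5}
Tree: (single bag)
A single bag containing all 6 vertices is trivially a valid decomposition of width 5. On the other hand G contains the 6-clique {0, 1, 2, 3, 4, 5}. A clique must lie in a single bag of any decomposition, so no decomposition can have width below 5. Therefore the treewidth is 5.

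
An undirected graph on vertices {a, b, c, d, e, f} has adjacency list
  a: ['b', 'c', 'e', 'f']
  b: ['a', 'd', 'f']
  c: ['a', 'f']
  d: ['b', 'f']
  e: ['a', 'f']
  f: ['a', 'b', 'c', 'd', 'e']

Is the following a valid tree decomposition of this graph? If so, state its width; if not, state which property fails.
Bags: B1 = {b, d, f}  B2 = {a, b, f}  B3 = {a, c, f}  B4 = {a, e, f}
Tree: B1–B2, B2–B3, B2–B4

Checking the three conditions: (i) the bags cover all of {a, b, c, d, e, f}; (ii) for each edge, some bag contains both endpoints; (iii) the bags containing any fixed vertex form a subtree. All hold, so the decomposition is valid with width 3 − 1 = 2.

Yes; width 2.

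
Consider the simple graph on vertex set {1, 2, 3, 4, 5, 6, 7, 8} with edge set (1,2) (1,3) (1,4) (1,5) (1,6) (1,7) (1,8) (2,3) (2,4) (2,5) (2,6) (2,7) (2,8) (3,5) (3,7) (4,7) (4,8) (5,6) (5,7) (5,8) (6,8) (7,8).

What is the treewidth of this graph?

A width-4 tree decomposition is:
Bags: B1 = {1, 2, 5, 7, 8}  B2 = {1, 2, 5, 6, 8}  B3 = {1, 2, 4, 7, 8}  B4 = {1, 2, 3, 5, 7}
Tree: B1–B2, B1–B3, B1–B4
Every bag has size at most 5, so the width is 5 − 1 = 4 and tw(G) ≤ 4. On the other hand G contains the 5-clique {1, 2, 4, 7, 8}. A clique must lie in a single bag of any decomposition, so no decomposition can have width below 4. The upper and lower bounds meet at 4, so that is the treewidth.

4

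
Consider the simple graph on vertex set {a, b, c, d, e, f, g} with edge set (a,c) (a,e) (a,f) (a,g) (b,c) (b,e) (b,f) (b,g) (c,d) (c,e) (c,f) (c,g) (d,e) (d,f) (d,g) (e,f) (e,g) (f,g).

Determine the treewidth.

A width-4 tree decomposition is:
Bags: B1 = {c, d, e, f, g}  B2 = {a, c, e, f, g}  B3 = {b, c, e, f, g}
Tree: B1–B2, B1–B3
Each bag holds 5 vertices, so the decomposition has width 4, which upper-bounds the treewidth. On the other hand G contains the 5-clique {c, d, e, f, g}. A clique must lie in a single bag of any decomposition, so no decomposition can have width below 4. Combining the bounds, tw(G) = 4.

4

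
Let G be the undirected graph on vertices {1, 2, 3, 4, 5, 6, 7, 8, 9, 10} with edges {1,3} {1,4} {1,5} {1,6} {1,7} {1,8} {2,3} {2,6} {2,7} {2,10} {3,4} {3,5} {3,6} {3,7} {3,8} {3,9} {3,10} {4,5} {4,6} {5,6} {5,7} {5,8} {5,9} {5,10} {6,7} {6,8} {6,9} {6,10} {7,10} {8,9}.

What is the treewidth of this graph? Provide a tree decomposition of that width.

The largest bag has 5 vertices, giving width 4; this decomposition certifies tw(G) ≤ 4. Conversely, {2, 3, 6, 7, 10} is a clique of size 5, and the vertices of any clique must share a bag in every tree decomposition; so some bag has ≥ 5 vertices and tw(G) ≥ 4. Therefore the treewidth is 4.

Treewidth 4.
Bags: B1 = {3, 5, 6, 7, 10}  B2 = {1, 3, 5, 6, 7}  B3 = {1, 3, 4, 5, 6}  B4 = {1, 3, 5, 6, 8}  B5 = {2, 3, 6, 7, 10}  B6 = {3, 5, 6, 8, 9}
Tree: B1–B2, B2–B3, B2–B4, B1–B5, B4–B6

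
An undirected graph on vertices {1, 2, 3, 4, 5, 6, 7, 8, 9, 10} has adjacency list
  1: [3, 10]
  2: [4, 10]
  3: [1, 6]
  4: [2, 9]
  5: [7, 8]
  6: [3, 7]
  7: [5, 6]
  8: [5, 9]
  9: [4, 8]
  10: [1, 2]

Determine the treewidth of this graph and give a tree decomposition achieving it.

Treewidth 2.
One optimal decomposition is:
Bags: B1 = {1, 3, 6}  B2 = {1, 6, 7}  B3 = {1, 5, 7}  B4 = {1, 5, 8}  B5 = {1, 8, 9}  B6 = {1, 4, 9}  B7 = {1, 2, 4}  B8 = {1, 2, 10}
Tree: B1–B2, B2–B3, B3–B4, B4–B5, B5–B6, B6–B7, B7–B8

The largest bag has 3 vertices, giving width 2; this decomposition certifies tw(G) ≤ 2. The edges 1–3–6–7–5–8–9–4–2–10–1 form a cycle, so G is not a tree and its treewidth is at least 2. Therefore the treewidth is 2.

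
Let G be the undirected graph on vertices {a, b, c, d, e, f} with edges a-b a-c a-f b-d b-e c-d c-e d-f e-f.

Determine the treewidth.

A width-3 tree decomposition is:
Bags: B1 = {a, d, e, f}  B2 = {a, c, d, e}  B3 = {a, b, d, e}
Tree: B1–B2, B2–B3
Every bag has size at most 4, so the width is 4 − 1 = 3 and tw(G) ≤ 3. For the lower bound: the 4 vertex sets {e,f}, {a,c}, {d}, {b} are disjoint, each induces a connected subgraph, and every pair is joined by at least one edge of G. Contracting each set to a single vertex therefore yields K_{4} as a minor, and since treewidth is minor-monotone, tw(G) ≥ tw(K_{4}) = 3. Hence tw(G) = 3 exactly.

3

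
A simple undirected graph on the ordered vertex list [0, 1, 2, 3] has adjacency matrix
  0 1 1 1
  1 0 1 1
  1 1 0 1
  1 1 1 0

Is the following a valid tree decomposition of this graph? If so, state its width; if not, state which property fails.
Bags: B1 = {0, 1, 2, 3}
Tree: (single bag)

Every vertex of G appears in some bag (union = {0, 1, 2, 3}); every edge is covered by a bag; and for each vertex v the set of bags containing v is connected in the bag tree. The decomposition is therefore valid. The largest bag has 4 vertices, so the width is 3.

Yes; width 3.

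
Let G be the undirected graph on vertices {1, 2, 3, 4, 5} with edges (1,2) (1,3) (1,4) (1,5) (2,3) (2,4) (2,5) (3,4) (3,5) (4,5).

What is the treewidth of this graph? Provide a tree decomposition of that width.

Treewidth 4.
One such decomposition:
Bags: B1 = {1, 2, 3, 4, 5}
Tree: (single bag)

A single bag containing all 5 vertices is trivially a valid decomposition of width 4. Conversely, {1, 2, 3, 4, 5} is a clique of size 5, and the vertices of any clique must share a bag in every tree decomposition; so some bag has ≥ 5 vertices and tw(G) ≥ 4. Combining the bounds, tw(G) = 4.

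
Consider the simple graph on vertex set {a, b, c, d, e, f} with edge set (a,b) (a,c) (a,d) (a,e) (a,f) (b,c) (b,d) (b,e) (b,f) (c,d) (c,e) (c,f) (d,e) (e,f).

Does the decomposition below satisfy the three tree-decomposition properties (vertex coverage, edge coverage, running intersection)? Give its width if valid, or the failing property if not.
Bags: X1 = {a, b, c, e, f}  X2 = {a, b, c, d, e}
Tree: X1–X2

Every vertex of G appears in some bag (union = {a, b, c, d, e, f}); every edge is covered by a bag; and for each vertex v the set of bags containing v is connected in the bag tree. The decomposition is therefore valid. The largest bag has 5 vertices, so the width is 4.

Yes; width 4.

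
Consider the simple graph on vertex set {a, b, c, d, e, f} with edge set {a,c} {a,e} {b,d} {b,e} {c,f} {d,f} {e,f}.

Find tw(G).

2

A width-2 tree decomposition is:
Bags: B1 = {a, c, f}  B2 = {a, e, f}  B3 = {d, e, f}  B4 = {b, d, e}
Tree: B1–B2, B2–B3, B3–B4
Each bag holds 3 vertices, so the decomposition has width 2, which upper-bounds the treewidth. For the lower bound, G contains the cycle c–a–e–f–c, so G is not a forest; only forests have treewidth ≤ 1, hence tw(G) ≥ 2. Combining the bounds, tw(G) = 2.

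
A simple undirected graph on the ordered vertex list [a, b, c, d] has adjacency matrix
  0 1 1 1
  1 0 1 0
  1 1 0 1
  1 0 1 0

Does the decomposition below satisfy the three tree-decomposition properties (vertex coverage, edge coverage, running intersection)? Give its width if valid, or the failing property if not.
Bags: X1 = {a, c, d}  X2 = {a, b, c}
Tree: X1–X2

Yes; width 2.

Every vertex of G appears in some bag (union = {a, b, c, d}); every edge is covered by a bag; and for each vertex v the set of bags containing v is connected in the bag tree. The decomposition is therefore valid. The largest bag has 3 vertices, so the width is 2.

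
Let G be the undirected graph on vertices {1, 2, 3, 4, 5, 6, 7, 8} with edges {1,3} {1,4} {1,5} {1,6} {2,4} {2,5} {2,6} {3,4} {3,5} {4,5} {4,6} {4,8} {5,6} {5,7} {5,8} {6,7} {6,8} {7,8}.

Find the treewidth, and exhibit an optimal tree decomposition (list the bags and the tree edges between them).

The largest bag has 4 vertices, giving width 3; this decomposition certifies tw(G) ≤ 3. For the lower bound, the 4 vertices {1, 3, 4, 5} are pairwise adjacent, and any tree decomposition puts a clique entirely inside one bag — forcing width ≥ 3. The upper and lower bounds meet at 3, so that is the treewidth.

Treewidth 3.
One such decomposition:
Bags: B1 = {1, 3, 4, 5}  B2 = {1, 4, 5, 6}  B3 = {2, 4, 5, 6}  B4 = {4, 5, 6, 8}  B5 = {5, 6, 7, 8}
Tree: B1–B2, B2–B3, B2–B4, B4–B5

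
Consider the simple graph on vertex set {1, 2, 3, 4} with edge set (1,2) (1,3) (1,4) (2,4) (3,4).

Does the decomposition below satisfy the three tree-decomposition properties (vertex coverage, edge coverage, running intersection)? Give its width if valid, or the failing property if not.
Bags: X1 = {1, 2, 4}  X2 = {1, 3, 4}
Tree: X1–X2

Yes; width 2.

Vertex coverage: the bags together contain {1, 2, 3, 4}, the full vertex set. Edge coverage: each edge of G has both endpoints in at least one bag. Running intersection: for every vertex, the bags containing it form a connected subtree. All three properties hold, so this is a valid tree decomposition of width max|bag| − 1 = 2, and hence tw(G) ≤ 2.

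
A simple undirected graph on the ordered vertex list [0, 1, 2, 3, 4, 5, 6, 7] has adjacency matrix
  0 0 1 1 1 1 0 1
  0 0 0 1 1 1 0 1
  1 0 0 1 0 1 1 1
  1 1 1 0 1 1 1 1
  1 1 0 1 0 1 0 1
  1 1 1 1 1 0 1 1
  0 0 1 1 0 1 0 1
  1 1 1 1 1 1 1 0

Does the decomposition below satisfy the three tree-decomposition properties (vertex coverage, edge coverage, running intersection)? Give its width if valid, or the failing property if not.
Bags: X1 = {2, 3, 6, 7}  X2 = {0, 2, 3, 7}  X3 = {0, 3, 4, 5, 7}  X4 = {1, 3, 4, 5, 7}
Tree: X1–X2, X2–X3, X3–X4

A tree decomposition must satisfy three properties: every vertex lies in some bag; for every edge, both endpoints lie together in some bag; and for every vertex, the bags containing it form a connected subtree. Here edge (6,5) lies in no bag, so the decomposition is invalid.

No — edge (6,5) lies in no bag.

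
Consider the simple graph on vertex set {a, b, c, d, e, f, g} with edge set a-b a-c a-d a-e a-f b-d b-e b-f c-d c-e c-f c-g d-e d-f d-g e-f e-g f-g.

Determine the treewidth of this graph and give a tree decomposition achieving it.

Every bag has size at most 5, so the width is 5 − 1 = 4 and tw(G) ≤ 4. Conversely, {c, d, e, f, g} is a clique of size 5, and the vertices of any clique must share a bag in every tree decomposition; so some bag has ≥ 5 vertices and tw(G) ≥ 4. The upper and lower bounds meet at 4, so that is the treewidth.

Treewidth 4.
One optimal decomposition is:
Bags: B1 = {a, c, d, e, f}  B2 = {c, d, e, f, g}  B3 = {a, b, d, e, f}
Tree: B1–B2, B1–B3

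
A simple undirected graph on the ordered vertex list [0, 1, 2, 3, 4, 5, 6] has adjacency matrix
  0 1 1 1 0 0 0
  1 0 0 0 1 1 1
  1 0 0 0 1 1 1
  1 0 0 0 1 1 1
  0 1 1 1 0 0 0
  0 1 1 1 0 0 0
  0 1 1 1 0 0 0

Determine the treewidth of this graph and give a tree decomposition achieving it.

Treewidth 3.
Bags: B1 = {1, 2, 3, 4}  B2 = {1, 2, 3, 5}  B3 = {0, 1, 2, 3}  B4 = {1, 2, 3, 6}
Tree: B1–B2, B2–B3, B3–B4

The largest bag has 4 vertices, giving width 3; this decomposition certifies tw(G) ≤ 3. For the lower bound: the 4 vertex sets {1,4}, {3,5}, {2}, {0} are disjoint, each induces a connected subgraph, and every pair is joined by at least one edge of G. Contracting each set to a single vertex therefore yields K_{4} as a minor, and since treewidth is minor-monotone, tw(G) ≥ tw(K_{4}) = 3. The upper and lower bounds meet at 3, so that is the treewidth.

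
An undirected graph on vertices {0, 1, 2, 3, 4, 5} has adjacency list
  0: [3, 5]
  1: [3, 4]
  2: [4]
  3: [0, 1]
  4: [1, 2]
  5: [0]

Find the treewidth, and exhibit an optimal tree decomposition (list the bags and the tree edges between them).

Every bag has size at most 2, so the width is 2 − 1 = 1 and tw(G) ≤ 1. Since G has at least one edge (e.g. 1–4), it is not an edgeless graph, so tw(G) ≥ 1. Hence tw(G) = 1 exactly.

Treewidth 1.
Bags: B1 = {1, 4}  B2 = {1, 3}  B3 = {0, 3}  B4 = {0, 5}  B5 = {2, 4}
Tree: B1–B2, B2–B3, B3–B4, B1–B5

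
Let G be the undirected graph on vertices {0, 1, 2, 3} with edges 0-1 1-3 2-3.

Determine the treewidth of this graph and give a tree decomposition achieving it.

Treewidth 1.
One such decomposition:
Bags: B1 = {1, 3}  B2 = {0, 1}  B3 = {2, 3}
Tree: B1–B2, B1–B3

Each bag holds 2 vertices, so the decomposition has width 1, which upper-bounds the treewidth. Since G has at least one edge (e.g. 3–1), it is not an edgeless graph, so tw(G) ≥ 1. Hence tw(G) = 1 exactly.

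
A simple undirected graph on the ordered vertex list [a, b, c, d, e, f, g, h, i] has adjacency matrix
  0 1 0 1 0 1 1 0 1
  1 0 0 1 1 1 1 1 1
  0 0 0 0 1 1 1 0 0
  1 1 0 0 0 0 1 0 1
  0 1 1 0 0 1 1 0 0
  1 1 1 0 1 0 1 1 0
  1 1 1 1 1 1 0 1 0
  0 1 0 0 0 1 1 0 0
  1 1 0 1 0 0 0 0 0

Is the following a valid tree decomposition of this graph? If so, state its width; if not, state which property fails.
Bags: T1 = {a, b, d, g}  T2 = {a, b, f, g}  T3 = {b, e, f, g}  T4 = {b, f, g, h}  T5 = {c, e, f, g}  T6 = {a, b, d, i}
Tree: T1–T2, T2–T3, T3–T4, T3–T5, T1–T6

Yes; width 3.

Checking the three conditions: (i) the bags cover all of {a, b, c, d, e, f, g, h, i}; (ii) for each edge, some bag contains both endpoints; (iii) the bags containing any fixed vertex form a subtree. All hold, so the decomposition is valid with width 4 − 1 = 3.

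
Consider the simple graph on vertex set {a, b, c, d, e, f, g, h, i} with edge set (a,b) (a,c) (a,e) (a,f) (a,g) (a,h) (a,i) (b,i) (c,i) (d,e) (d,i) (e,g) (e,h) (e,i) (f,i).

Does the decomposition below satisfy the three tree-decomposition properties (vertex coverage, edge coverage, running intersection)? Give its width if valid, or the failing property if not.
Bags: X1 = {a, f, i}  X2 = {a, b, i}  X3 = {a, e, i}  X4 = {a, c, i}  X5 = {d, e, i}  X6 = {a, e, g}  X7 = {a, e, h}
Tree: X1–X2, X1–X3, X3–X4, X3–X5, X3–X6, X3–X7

Vertex coverage: the bags together contain {a, b, c, d, e, f, g, h, i}, the full vertex set. Edge coverage: each edge of G has both endpoints in at least one bag. Running intersection: for every vertex, the bags containing it form a connected subtree. All three properties hold, so this is a valid tree decomposition of width max|bag| − 1 = 2, and hence tw(G) ≤ 2.

Yes; width 2.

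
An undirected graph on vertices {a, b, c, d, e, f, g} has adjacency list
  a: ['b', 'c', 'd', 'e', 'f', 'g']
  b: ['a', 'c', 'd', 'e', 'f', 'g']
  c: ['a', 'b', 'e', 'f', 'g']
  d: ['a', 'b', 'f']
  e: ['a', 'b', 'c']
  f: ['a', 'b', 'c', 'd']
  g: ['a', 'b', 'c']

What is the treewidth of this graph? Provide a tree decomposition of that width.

Treewidth 3.
One optimal decomposition is:
Bags: B1 = {a, b, d, f}  B2 = {a, b, c, f}  B3 = {a, b, c, g}  B4 = {a, b, c, e}
Tree: B1–B2, B2–B3, B2–B4

Every bag has size at most 4, so the width is 4 − 1 = 3 and tw(G) ≤ 3. Conversely, {a, b, d, f} is a clique of size 4, and the vertices of any clique must share a bag in every tree decomposition; so some bag has ≥ 4 vertices and tw(G) ≥ 3. Hence tw(G) = 3 exactly.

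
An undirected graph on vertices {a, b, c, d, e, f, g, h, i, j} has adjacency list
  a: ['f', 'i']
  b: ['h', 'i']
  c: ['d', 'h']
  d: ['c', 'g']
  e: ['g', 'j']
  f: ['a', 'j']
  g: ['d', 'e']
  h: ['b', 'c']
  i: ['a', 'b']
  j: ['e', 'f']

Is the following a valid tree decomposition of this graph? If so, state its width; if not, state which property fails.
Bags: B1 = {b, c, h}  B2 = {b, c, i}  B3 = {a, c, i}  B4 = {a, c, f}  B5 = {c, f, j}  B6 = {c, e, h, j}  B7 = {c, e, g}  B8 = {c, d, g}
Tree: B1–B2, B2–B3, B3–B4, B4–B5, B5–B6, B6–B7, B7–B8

A tree decomposition must satisfy three properties: every vertex lies in some bag; for every edge, both endpoints lie together in some bag; and for every vertex, the bags containing it form a connected subtree. Here bags containing vertex h are not connected in the tree, so the decomposition is invalid.

No — bags containing vertex h are not connected in the tree.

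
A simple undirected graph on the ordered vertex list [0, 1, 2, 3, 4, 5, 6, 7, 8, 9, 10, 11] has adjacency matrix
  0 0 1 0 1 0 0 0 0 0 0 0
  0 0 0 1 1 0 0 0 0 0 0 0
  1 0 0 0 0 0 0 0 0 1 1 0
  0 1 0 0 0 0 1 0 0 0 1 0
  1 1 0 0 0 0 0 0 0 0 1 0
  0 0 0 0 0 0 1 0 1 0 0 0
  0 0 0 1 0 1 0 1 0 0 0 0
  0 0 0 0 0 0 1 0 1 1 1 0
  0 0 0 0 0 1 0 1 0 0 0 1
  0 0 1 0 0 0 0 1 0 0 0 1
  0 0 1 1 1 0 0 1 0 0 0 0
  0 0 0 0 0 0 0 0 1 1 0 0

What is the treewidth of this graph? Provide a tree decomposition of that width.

Each bag holds 4 vertices, so the decomposition has width 3, which upper-bounds the treewidth. For the lower bound: the 4 vertex sets {0,1,4}, {3}, {10}, {2,6,7,9} are disjoint, each induces a connected subgraph, and every pair is joined by at least one edge of G. Contracting each set to a single vertex therefore yields K_{4} as a minor, and since treewidth is minor-monotone, tw(G) ≥ tw(K_{4}) = 3. Hence tw(G) = 3 exactly.

Treewidth 3.
One optimal decomposition is:
Bags: B1 = {0, 1, 3, 4}  B2 = {0, 3, 4, 10}  B3 = {0, 2, 3, 10}  B4 = {2, 3, 6, 10}  B5 = {2, 6, 7, 10}  B6 = {2, 6, 7, 9}  B7 = {5, 6, 7, 9}  B8 = {5, 7, 8, 9}  B9 = {5, 8, 9, 11}
Tree: B1–B2, B2–B3, B3–B4, B4–B5, B5–B6, B6–B7, B7–B8, B8–B9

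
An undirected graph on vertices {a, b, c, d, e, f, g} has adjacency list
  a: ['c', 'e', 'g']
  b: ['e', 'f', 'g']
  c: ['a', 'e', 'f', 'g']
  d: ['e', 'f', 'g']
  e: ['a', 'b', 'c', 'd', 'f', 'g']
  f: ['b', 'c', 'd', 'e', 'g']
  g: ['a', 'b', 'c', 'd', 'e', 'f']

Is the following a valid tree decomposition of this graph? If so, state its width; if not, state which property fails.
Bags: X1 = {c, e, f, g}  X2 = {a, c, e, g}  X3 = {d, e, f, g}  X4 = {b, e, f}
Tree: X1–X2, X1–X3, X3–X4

No — edge (g,b) lies in no bag.

A tree decomposition must satisfy three properties: every vertex lies in some bag; for every edge, both endpoints lie together in some bag; and for every vertex, the bags containing it form a connected subtree. Here edge (g,b) lies in no bag, so the decomposition is invalid.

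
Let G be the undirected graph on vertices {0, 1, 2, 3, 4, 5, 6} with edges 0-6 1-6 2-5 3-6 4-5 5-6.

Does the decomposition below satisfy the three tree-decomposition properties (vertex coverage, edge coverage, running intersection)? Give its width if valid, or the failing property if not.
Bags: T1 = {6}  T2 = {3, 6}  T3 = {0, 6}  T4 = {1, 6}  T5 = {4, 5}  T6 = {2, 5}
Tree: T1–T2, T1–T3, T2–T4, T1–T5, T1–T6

A tree decomposition must satisfy three properties: every vertex lies in some bag; for every edge, both endpoints lie together in some bag; and for every vertex, the bags containing it form a connected subtree. Here edge (5,6) lies in no bag, so the decomposition is invalid.

No — edge (5,6) lies in no bag.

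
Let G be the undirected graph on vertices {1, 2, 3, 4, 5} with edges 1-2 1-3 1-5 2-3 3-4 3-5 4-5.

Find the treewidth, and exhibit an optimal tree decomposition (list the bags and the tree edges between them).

Treewidth 2.
One such decomposition:
Bags: B1 = {1, 3, 5}  B2 = {3, 4, 5}  B3 = {1, 2, 3}
Tree: B1–B2, B1–B3

Each bag holds 3 vertices, so the decomposition has width 2, which upper-bounds the treewidth. Conversely, {1, 2, 3} is a clique of size 3, and the vertices of any clique must share a bag in every tree decomposition; so some bag has ≥ 3 vertices and tw(G) ≥ 2. Hence tw(G) = 2 exactly.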